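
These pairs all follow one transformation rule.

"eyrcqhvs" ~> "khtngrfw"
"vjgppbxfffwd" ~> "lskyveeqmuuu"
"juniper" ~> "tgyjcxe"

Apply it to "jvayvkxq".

What's happening: move the last 2 characters to the front (rotate right by 2), then shift every letter 11 places backward in the alphabet (wrapping around).
Applying both steps to "jvayvkxq": "xqjvayvk", then "mfykpnkz".
(Check on "eyrcqhvs": → "vseyrcqh" → "khtngrfw" ✓)

mfykpnkz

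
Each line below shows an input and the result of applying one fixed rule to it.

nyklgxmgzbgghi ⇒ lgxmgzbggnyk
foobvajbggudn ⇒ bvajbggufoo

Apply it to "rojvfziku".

vfziroj

What's happening: delete the last 2 characters, then move the first 3 characters to the end (rotate left by 3).
Working it through for "rojvfziku": intermediate "rojvfzi", final "vfziroj".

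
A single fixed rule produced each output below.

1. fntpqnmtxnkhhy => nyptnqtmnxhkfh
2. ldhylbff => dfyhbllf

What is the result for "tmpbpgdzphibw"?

Each output is the input with this applied: swap the first and last characters, then swap each adjacent pair of characters (1↔2, 3↔4, ...).
So "tmpbpgdzphibw" becomes "mwbpgpzdhpbit".

mwbpgpzdhpbit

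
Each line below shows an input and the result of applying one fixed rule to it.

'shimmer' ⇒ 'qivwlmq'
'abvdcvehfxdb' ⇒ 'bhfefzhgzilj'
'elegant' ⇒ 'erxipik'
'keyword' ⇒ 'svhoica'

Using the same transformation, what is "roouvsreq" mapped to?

viuvssyzw

Rule — shift every letter 4 places forward in the alphabet (wrapping around), then move the last 3 characters to the front (rotate right by 3).
On "roouvsreq": the first step gives "vssyzwviu", and the second then gives "viuvssyzw".
(Check on "elegant": → "ipikerx" → "erxipik" ✓)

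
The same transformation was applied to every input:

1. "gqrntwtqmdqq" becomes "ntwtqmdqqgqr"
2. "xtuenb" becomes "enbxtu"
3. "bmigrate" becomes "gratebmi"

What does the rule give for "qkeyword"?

ywordqke

The transformation: move the first 3 characters to the end (rotate left by 3).
On "qkeyword" that produces "ywordqke".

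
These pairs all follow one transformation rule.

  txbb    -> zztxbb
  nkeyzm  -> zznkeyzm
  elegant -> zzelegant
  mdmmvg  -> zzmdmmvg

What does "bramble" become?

The rule is to prepend "zz".
Applying that to "bramble" gives "zzbramble".

zzbramble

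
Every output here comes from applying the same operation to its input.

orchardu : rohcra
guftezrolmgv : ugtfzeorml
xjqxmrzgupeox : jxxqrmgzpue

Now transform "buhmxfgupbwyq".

The transformation: delete the last 2 characters, then swap each adjacent pair of characters (1↔2, 3↔4, ...).
Working it through for "buhmxfgupbwyq": intermediate "buhmxfgupbw", final "ubmhfxugbpw".
(Check on "xjqxmrzgupeox": → "xjqxmrzgupe" → "jxxqrmgzpue" ✓)

ubmhfxugbpw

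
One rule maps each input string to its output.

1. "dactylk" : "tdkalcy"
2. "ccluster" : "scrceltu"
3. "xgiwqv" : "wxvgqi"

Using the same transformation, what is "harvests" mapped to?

ehsatrsv

The rule is to take characters alternately from the front and the back (1st, last, 2nd, 2nd-last, ...), then move the last character to the front.
On "harvests": the first step gives "hsatrsve", and the second then gives "ehsatrsv".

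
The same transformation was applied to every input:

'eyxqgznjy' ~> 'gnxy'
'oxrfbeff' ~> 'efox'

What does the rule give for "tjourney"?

joty

What's happening: sort the characters into alphabetical order, then keep every other character starting from the second (positions 2nd, 4th, 6th, ...).
"tjourney" → "ejnortuy" → "joty".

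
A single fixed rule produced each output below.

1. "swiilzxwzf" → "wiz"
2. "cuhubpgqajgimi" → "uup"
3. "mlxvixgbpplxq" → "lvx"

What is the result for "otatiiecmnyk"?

tti

What's happening: keep every other character starting from the second (positions 2nd, 4th, 6th, ...), then keep only the first 3 characters.
Applying both steps to "otatiiecmnyk": "tticnk", then "tti".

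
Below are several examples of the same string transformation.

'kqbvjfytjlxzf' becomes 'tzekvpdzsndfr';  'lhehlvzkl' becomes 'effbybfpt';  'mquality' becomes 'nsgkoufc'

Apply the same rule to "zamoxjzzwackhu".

Each output is the input with this applied: shift every letter 6 places backward in the alphabet (wrapping around), then move the last 2 characters to the front (rotate right by 2).
On "zamoxjzzwackhu": the first step gives "tugirdttquwebo", and the second then gives "botugirdttquwe".

botugirdttquwe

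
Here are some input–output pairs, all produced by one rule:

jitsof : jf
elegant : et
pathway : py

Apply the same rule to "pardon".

pn

Looking at the pairs, the operation is to take characters alternately from the front and the back (1st, last, 2nd, 2nd-last, ...), then keep only the first 2 characters.
Applying both steps to "pardon": "pnaord", then "pn".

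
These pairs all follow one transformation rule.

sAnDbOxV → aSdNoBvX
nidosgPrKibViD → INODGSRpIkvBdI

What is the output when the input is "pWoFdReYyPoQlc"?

wPfOrDyEpYqOCL

The transformation: swap each adjacent pair of characters (1↔2, 3↔4, ...), then flip the case of every letter.
Applying both steps to "pWoFdReYyPoQlc": "WpFoRdYePyQocl", then "wPfOrDyEpYqOCL".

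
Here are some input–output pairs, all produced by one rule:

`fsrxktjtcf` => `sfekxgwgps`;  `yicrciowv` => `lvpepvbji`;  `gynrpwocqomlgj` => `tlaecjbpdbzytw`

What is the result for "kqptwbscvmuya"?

The rule is to shift every letter 13 places forward in the alphabet (wrapping around) — i.e. ROT13.
On "kqptwbscvmuya" that produces "xdcgjofpizhln".

xdcgjofpizhln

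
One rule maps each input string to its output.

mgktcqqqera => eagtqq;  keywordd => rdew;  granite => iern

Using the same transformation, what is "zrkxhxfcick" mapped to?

ikrxxc

In each case the input is transformed by: move the last 3 characters to the front (rotate right by 3), then keep every other character starting from the first (positions 1st, 3rd, 5th, ...).
Applying both steps to "zrkxhxfcick": "ickzrkxhxfc", then "ikrxxc".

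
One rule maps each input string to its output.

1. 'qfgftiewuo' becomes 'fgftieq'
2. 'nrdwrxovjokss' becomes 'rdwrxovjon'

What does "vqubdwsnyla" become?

qubdwsnv

Rule — delete the last 3 characters, then move the first character to the end.
For "vqubdwsnyla", step one produces "vqubdwsn"; step two turns that into "qubdwsnv".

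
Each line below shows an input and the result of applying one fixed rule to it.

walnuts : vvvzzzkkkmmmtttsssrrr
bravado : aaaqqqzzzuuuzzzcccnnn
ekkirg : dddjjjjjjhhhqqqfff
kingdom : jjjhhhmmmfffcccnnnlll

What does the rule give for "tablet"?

ssszzzaaakkkdddsss

In each case the input is transformed by: shift every letter 1 place backward in the alphabet (wrapping around), then repeat every character 3 times.
Applying that to "tablet" gives "ssszzzaaakkkdddsss".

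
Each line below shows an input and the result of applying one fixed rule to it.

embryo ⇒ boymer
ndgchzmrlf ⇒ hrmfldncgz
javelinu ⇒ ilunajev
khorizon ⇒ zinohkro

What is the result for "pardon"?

rnoapd

Looking at the pairs, the operation is to swap each adjacent pair of characters (1↔2, 3↔4, ...), then swap the front and back halves of the string.
Applying that to "pardon" gives "rnoapd".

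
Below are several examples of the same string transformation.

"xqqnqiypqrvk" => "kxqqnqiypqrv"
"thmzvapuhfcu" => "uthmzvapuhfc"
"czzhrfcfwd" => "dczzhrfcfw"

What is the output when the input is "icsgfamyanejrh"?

hicsgfamyanejr

What's happening: move the last character to the front.
On "icsgfamyanejrh" that produces "hicsgfamyanejr".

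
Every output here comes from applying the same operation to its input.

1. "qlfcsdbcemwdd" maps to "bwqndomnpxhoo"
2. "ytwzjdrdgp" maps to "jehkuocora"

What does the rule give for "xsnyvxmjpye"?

Rule — shift every letter 11 places forward in the alphabet (wrapping around).
So "xsnyvxmjpye" becomes "idyjgixuajp".

idyjgixuajp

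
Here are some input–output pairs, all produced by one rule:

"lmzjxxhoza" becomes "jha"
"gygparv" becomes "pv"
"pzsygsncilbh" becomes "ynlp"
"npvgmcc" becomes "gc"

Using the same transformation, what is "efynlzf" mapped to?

Looking at the pairs, the operation is to move the first character to the end, then keep one character in every 3, starting at position 3 (positions 3rd, 6th, 9th, ...).
Starting from "efynlzf": after the first operation, "fynlzfe"; after the second, "nf".

nf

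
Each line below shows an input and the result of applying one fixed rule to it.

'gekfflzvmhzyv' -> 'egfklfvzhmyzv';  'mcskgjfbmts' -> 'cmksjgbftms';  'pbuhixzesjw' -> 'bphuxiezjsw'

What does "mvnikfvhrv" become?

The pattern: swap each adjacent pair of characters (1↔2, 3↔4, ...).
On "mvnikfvhrv" that produces "vminfkhvvr".

vminfkhvvr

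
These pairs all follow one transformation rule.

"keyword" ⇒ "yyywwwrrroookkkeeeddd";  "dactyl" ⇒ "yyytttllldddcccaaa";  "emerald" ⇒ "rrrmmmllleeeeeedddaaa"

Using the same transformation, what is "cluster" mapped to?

Looking at the pairs, the operation is to sort the characters into reverse alphabetical order, then repeat every character 3 times.
For "cluster", step one produces "utsrlec"; step two turns that into "uuutttsssrrrllleeeccc".

uuutttsssrrrllleeeccc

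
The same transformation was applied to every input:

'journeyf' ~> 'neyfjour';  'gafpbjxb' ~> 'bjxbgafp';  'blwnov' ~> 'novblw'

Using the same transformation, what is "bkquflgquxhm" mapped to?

The rule is to swap the front and back halves of the string.
"bkquflgquxhm" → "gquxhmbkqufl".

gquxhmbkqufl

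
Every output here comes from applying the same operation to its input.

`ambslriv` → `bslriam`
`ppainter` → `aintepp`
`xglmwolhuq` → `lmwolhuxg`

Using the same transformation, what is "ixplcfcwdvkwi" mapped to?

The pattern: delete the last character, then move the first 2 characters to the end (rotate left by 2).
Working it through for "ixplcfcwdvkwi": intermediate "ixplcfcwdvkw", final "plcfcwdvkwix".

plcfcwdvkwix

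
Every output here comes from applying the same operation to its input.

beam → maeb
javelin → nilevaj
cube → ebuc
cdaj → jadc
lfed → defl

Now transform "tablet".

In each case the input is transformed by: reverse the string.
Applying that to "tablet" gives "telbat".

telbat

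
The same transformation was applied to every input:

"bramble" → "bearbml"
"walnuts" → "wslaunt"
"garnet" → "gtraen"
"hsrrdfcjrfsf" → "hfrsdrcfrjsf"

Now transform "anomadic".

aconamid

What's happening: move the last character to the front, then swap each adjacent pair of characters (1↔2, 3↔4, ...).
On "anomadic": the first step gives "canomadi", and the second then gives "aconamid".
(Check on "walnuts": → "swalnut" → "wslaunt" ✓)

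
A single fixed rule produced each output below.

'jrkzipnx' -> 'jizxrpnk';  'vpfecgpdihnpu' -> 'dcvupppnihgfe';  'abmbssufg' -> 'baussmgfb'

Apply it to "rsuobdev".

dbvusroe

In each case the input is transformed by: sort the characters into reverse alphabetical order, then move the last 2 characters to the front (rotate right by 2).
Applying both steps to "rsuobdev": "vusroedb", then "dbvusroe".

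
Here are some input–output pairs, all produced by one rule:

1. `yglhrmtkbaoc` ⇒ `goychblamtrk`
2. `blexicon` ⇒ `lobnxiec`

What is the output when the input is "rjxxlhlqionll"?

Looking at the pairs, the operation is to swap each adjacent pair of characters (1↔2, 3↔4, ...), then take characters alternately from the front and the back (1st, last, 2nd, 2nd-last, ...).
Applying both steps to "rjxxlhlqionll": "jrxxhlqloilnl", then "jlrnxlxihollq".

jlrnxlxihollq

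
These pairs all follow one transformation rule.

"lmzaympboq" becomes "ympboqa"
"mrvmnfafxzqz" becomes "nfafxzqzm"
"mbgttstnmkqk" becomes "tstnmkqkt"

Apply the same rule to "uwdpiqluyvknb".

iqluyvknbp

Rule — delete the first 3 characters, then move the first character to the end.
On "uwdpiqluyvknb": the first step gives "piqluyvknb", and the second then gives "iqluyvknbp".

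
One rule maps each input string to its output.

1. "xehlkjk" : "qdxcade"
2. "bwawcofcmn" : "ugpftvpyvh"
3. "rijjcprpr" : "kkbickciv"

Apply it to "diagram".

wfbttkz

In each case the input is transformed by: shift every letter 7 places backward in the alphabet (wrapping around), then take characters alternately from the front and the back (1st, last, 2nd, 2nd-last, ...).
Starting from "diagram": after the first operation, "wbtzktf"; after the second, "wfbttkz".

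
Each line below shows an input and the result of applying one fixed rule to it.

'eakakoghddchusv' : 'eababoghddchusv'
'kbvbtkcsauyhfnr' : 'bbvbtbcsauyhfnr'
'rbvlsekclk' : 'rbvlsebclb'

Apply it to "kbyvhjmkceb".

bbyvhjmbceb

Looking at the pairs, the operation is to replace every "k" with "b".
On "kbyvhjmkceb" that produces "bbyvhjmbceb".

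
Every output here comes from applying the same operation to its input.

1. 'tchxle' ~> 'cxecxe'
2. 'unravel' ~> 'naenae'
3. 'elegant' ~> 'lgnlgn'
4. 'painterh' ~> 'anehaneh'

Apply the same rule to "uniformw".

Each output is the input with this applied: keep every other character starting from the second (positions 2nd, 4th, 6th, ...), then write the whole string twice.
"uniformw" → "nfrw" → "nfrwnfrw".

nfrwnfrw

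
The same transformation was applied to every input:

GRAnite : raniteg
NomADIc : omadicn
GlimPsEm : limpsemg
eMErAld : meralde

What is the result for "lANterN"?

Each output is the input with this applied: move the first character to the end, then convert every letter to lowercase.
On "lANterN": the first step gives "ANterNl", and the second then gives "anternl".

anternl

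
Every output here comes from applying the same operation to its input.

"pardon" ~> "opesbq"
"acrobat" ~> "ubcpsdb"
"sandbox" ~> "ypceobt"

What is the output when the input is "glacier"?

sfjdbmh

The pattern: reverse the string, then shift every letter 1 place forward in the alphabet (wrapping around).
Applying both steps to "glacier": "reicalg", then "sfjdbmh".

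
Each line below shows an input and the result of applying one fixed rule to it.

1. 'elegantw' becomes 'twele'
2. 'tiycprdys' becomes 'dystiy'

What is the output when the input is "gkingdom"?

omgki

Each output is the input with this applied: move the first 3 characters to the end (rotate left by 3), then delete the first 3 characters.
So "gkingdom" becomes "omgki".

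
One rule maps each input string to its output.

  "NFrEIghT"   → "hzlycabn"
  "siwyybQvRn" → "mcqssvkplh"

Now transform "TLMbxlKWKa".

The rule is to shift every letter 6 places backward in the alphabet (wrapping around), then convert every letter to lowercase.
"TLMbxlKWKa" → "NFGvrfEQEu" → "nfgvrfeqeu".

nfgvrfeqeu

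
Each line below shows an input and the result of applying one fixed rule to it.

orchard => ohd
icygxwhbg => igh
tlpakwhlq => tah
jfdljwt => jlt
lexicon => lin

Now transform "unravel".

ual

The pattern: keep one character in every 3, starting at position 1 (positions 1st, 4th, 7th, ...).
For "unravel" the result is "ual".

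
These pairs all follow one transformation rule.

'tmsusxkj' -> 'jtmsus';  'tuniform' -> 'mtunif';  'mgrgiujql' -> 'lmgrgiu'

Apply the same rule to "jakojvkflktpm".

mjakojvkflk

The pattern: move the last character to the front, then delete the last 2 characters.
Applying both steps to "jakojvkflktpm": "mjakojvkflktp", then "mjakojvkflk".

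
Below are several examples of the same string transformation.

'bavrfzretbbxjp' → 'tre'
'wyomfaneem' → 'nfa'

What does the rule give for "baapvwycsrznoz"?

The pattern: take characters alternately from the front and the back (1st, last, 2nd, 2nd-last, ...), then keep only the last 3 characters.
Applying both steps to "baapvwycsrznoz": "bzaoanpzvrwsyc", then "syc".

syc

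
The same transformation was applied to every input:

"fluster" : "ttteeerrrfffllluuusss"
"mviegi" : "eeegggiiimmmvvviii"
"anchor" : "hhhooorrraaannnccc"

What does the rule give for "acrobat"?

Each output is the input with this applied: move the last 3 characters to the front (rotate right by 3), then repeat every character 3 times.
On "acrobat": the first step gives "batacro", and the second then gives "bbbaaatttaaacccrrrooo".

bbbaaatttaaacccrrrooo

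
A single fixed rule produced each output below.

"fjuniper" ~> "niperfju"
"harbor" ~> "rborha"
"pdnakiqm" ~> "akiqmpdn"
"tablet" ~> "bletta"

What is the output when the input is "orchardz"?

hardzorc

Looking at the pairs, the operation is to move the last character to the front, then swap the front and back halves of the string.
Working it through for "orchardz": intermediate "zorchard", final "hardzorc".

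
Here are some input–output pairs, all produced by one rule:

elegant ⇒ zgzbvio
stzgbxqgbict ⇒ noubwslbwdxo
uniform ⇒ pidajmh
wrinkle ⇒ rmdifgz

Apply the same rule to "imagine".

Each output is the input with this applied: shift every letter 5 places backward in the alphabet (wrapping around).
Applying that to "imagine" gives "dhvbdiz".

dhvbdiz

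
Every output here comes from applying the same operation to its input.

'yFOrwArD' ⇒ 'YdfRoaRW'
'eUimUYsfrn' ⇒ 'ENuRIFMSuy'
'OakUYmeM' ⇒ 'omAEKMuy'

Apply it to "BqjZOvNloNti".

bIQTJnzOoLVn

The transformation: take characters alternately from the front and the back (1st, last, 2nd, 2nd-last, ...), then flip the case of every letter.
On "BqjZOvNloNti": the first step gives "BiqtjNZoOlvN", and the second then gives "bIQTJnzOoLVn".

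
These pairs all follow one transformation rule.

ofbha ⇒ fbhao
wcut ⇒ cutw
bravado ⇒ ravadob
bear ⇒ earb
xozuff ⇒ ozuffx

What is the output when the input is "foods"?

The rule is to move the first character to the end.
Doing the same to "foods": "oodsf".

oodsf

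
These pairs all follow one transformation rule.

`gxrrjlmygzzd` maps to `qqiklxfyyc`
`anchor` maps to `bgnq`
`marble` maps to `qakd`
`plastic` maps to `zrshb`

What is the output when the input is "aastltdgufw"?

rskscftev

The transformation: shift every letter 1 place backward in the alphabet (wrapping around), then delete the first 2 characters.
Working it through for "aastltdgufw": intermediate "zzrskscftev", final "rskscftev".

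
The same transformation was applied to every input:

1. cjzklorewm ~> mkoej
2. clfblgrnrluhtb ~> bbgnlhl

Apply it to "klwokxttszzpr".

poxtzl

The pattern: keep every other character starting from the second (positions 2nd, 4th, 6th, ...), then swap the first and last characters.
So "klwokxttszzpr" becomes "poxtzl".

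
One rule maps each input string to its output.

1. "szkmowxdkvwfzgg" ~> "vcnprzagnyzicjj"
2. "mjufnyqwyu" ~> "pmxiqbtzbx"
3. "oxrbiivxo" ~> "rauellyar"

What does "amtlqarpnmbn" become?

dpwotdusqpeq

Rule — shift every letter 3 places forward in the alphabet (wrapping around).
Applying that to "amtlqarpnmbn" gives "dpwotdusqpeq".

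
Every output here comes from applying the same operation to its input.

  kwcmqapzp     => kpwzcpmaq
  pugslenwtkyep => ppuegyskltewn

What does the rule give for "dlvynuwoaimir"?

The rule is to take characters alternately from the front and the back (1st, last, 2nd, 2nd-last, ...).
Applying that to "dlvynuwoaimir" gives "drlivmyinauow".

drlivmyinauow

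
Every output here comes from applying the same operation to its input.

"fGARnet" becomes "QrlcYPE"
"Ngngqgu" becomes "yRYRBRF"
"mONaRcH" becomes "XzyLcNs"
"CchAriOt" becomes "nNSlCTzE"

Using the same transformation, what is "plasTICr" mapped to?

AWLDetnC

The pattern: flip the case of every letter, then shift every letter 11 places forward in the alphabet (wrapping around).
Applying both steps to "plasTICr": "PLASticR", then "AWLDetnC".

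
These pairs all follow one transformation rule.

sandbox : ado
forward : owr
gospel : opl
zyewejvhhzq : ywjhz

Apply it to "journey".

ore

The pattern: keep every other character starting from the second (positions 2nd, 4th, 6th, ...).
On "journey" that produces "ore".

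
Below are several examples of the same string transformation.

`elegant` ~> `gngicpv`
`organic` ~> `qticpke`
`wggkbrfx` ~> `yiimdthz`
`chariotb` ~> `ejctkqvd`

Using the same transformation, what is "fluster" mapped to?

hnwuvgt

What's happening: shift every letter 2 places forward in the alphabet (wrapping around).
For "fluster" the result is "hnwuvgt".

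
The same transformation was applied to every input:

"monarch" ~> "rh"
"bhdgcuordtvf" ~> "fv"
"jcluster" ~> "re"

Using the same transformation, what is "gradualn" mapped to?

nl

In each case the input is transformed by: swap each adjacent pair of characters (1↔2, 3↔4, ...), then keep only the last 2 characters.
Starting from "gradualn": after the first operation, "rgdaaunl"; after the second, "nl".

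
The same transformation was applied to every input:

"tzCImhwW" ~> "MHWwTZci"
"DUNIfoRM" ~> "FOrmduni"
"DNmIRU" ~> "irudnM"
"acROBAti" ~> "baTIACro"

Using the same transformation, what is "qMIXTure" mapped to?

Looking at the pairs, the operation is to flip the case of every letter, then swap the front and back halves of the string.
Applying both steps to "qMIXTure": "QmixtURE", then "tUREQmix".
(Check on "DNmIRU": → "dnMiru" → "irudnM" ✓)

tUREQmix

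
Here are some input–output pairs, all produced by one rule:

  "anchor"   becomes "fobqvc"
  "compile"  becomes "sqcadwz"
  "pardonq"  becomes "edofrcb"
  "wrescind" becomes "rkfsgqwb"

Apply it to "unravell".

zibfojsz

The transformation: move the last character to the front, then shift every letter 12 places backward in the alphabet (wrapping around).
For "unravell", step one produces "lunravel"; step two turns that into "zibfojsz".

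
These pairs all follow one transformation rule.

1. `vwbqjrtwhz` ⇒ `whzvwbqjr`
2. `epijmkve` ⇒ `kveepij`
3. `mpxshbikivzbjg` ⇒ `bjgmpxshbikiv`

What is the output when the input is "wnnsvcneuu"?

euuwnnsvc

Looking at the pairs, the operation is to move the last 3 characters to the front (rotate right by 3), then delete the last character.
Working it through for "wnnsvcneuu": intermediate "euuwnnsvcn", final "euuwnnsvc".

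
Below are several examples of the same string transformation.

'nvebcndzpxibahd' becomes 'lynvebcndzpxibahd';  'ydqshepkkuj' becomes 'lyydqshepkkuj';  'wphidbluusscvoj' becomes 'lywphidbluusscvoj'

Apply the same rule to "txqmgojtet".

lytxqmgojtet

The transformation: prepend "ly".
Applying that to "txqmgojtet" gives "lytxqmgojtet".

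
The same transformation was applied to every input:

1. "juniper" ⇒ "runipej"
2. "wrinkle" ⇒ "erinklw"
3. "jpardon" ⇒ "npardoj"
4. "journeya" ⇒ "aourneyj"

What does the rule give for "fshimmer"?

rshimmef

What's happening: swap the first and last characters.
On "fshimmer" that produces "rshimmef".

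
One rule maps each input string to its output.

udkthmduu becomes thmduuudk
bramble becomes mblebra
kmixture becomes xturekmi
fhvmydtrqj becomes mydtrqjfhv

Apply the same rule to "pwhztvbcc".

ztvbccpwh

In each case the input is transformed by: move the first 3 characters to the end (rotate left by 3).
Doing the same to "pwhztvbcc": "ztvbccpwh".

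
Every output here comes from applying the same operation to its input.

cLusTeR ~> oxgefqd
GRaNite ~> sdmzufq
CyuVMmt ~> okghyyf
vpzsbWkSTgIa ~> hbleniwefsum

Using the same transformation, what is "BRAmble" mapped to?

ndmynxq

What's happening: shift every letter 12 places forward in the alphabet (wrapping around), then convert every letter to lowercase.
For "BRAmble", step one produces "NDMynxq"; step two turns that into "ndmynxq".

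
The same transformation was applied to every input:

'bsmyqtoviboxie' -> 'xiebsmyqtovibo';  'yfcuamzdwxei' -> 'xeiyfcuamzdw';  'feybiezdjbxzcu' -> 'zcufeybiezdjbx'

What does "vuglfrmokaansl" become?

The rule is to move the last 3 characters to the front (rotate right by 3).
"vuglfrmokaansl" → "nslvuglfrmokaa".

nslvuglfrmokaa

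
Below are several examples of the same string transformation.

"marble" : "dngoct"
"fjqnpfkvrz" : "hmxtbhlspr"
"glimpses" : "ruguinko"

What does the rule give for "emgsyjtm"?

What's happening: shift every letter 2 places forward in the alphabet (wrapping around), then swap the front and back halves of the string.
On "emgsyjtm": the first step gives "goiualvo", and the second then gives "alvogoiu".

alvogoiu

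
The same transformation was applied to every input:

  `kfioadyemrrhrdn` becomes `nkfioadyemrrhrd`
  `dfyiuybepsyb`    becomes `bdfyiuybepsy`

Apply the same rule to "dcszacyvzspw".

The pattern: move the last character to the front.
For "dcszacyvzspw" the result is "wdcszacyvzsp".

wdcszacyvzsp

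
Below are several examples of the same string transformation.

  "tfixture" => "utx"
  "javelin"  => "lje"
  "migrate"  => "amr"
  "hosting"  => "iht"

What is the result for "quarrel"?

The pattern: move the last 3 characters to the front (rotate right by 3), then keep one character in every 3, starting at position 1 (positions 1st, 4th, 7th, ...).
"quarrel" → "rqr".

rqr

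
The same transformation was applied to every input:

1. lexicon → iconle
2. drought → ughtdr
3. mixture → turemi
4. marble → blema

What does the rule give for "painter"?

Rule — move the first 3 characters to the end (rotate left by 3), then delete the last character.
For "painter", step one produces "nterpai"; step two turns that into "nterpa".

nterpa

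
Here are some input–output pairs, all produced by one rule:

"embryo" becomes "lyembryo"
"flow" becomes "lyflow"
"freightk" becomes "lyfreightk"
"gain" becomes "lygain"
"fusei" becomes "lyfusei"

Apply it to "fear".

lyfear

Looking at the pairs, the operation is to prepend "ly".
For "fear" the result is "lyfear".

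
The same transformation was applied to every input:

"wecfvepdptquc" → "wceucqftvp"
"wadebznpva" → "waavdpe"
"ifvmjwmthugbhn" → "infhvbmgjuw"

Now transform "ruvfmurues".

The pattern: take characters alternately from the front and the back (1st, last, 2nd, 2nd-last, ...), then delete the last 3 characters.
"ruvfmurues" → "rsuevuf".
(Check on "wecfvepdptquc": → "wceucqftvpedp" → "wceucqftvp" ✓)

rsuevuf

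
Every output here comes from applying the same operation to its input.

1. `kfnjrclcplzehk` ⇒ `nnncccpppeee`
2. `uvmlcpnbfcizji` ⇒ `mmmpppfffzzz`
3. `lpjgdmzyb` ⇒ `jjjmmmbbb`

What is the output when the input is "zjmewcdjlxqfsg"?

What's happening: keep one character in every 3, starting at position 3 (positions 3rd, 6th, 9th, ...), then repeat every character 3 times.
For "zjmewcdjlxqfsg", step one produces "mclf"; step two turns that into "mmmccclllfff".

mmmccclllfff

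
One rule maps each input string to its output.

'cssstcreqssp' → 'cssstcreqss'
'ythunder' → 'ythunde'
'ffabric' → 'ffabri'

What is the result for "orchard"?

orchar

Looking at the pairs, the operation is to delete the last character.
"orchard" → "orchar".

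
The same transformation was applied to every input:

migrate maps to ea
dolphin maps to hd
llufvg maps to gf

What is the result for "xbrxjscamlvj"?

ba

The pattern: sort the characters into reverse alphabetical order, then keep only the last 2 characters.
Applying both steps to "xbrxjscamlvj": "xxvsrmljjcba", then "ba".
(Check on "migrate": → "trmigea" → "ea" ✓)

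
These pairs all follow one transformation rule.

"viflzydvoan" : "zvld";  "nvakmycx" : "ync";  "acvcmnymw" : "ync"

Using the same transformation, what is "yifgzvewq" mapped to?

zvg

The rule is to sort the characters into reverse alphabetical order, then keep one character in every 3, starting at position 1 (positions 1st, 4th, 7th, ...).
"yifgzvewq" → "zywvqigfe" → "zvg".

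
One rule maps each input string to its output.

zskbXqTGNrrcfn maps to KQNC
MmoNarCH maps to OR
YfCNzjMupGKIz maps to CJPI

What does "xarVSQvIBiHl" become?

RQBL

The transformation: keep one character in every 3, starting at position 3 (positions 3rd, 6th, 9th, ...), then convert every letter to uppercase.
Applying that to "xarVSQvIBiHl" gives "RQBL".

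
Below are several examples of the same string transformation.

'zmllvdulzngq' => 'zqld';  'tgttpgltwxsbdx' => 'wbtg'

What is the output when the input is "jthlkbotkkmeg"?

kehb

Rule — keep one character in every 3, starting at position 3 (positions 3rd, 6th, 9th, ...), then move the first 2 characters to the end (rotate left by 2).
On "jthlkbotkkmeg": the first step gives "hbke", and the second then gives "kehb".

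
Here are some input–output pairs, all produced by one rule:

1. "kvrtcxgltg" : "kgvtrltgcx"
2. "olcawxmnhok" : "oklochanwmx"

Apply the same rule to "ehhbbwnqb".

Rule — take characters alternately from the front and the back (1st, last, 2nd, 2nd-last, ...).
Applying that to "ehhbbwnqb" gives "ebhqhnbwb".

ebhqhnbwb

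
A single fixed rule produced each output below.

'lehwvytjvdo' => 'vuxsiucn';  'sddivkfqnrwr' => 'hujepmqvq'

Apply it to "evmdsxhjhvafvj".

Rule — shift every letter 1 place backward in the alphabet (wrapping around), then delete the first 3 characters.
"evmdsxhjhvafvj" → "dulcrwgiguzeui" → "crwgiguzeui".

crwgiguzeui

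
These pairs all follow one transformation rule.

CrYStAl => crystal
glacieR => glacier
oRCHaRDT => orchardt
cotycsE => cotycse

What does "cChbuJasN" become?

cchbujasn

Looking at the pairs, the operation is to convert every letter to lowercase.
Applying that to "cChbuJasN" gives "cchbujasn".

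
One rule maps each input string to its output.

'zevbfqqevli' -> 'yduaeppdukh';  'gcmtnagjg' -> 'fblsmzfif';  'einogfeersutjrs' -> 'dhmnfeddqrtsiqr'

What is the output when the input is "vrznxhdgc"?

uqymwgcfb

The rule is to shift every letter 1 place backward in the alphabet (wrapping around).
For "vrznxhdgc" the result is "uqymwgcfb".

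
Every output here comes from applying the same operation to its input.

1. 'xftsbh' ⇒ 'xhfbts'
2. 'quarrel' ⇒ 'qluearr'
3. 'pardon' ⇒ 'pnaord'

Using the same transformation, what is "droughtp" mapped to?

dprtohug

In each case the input is transformed by: take characters alternately from the front and the back (1st, last, 2nd, 2nd-last, ...).
"droughtp" → "dprtohug".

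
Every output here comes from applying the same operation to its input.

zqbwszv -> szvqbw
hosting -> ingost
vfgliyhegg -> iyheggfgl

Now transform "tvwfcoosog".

The pattern: delete the first character, then move the first 3 characters to the end (rotate left by 3).
For "tvwfcoosog" the result is "coosogvwf".

coosogvwf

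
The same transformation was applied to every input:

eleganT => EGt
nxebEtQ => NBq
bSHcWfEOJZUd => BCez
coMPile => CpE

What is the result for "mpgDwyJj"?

The pattern: flip the case of every letter, then keep one character in every 3, starting at position 1 (positions 1st, 4th, 7th, ...).
For "mpgDwyJj", step one produces "MPGdWYjJ"; step two turns that into "Mdj".

Mdj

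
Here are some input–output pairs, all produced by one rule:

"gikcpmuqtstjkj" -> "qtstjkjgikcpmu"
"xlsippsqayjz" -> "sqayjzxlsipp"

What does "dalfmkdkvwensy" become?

kvwensydalfmkd

In each case the input is transformed by: swap the front and back halves of the string.
For "dalfmkdkvwensy" the result is "kvwensydalfmkd".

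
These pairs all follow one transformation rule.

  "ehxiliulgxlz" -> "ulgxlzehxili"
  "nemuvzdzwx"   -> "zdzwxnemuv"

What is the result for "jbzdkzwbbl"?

What's happening: swap the front and back halves of the string.
So "jbzdkzwbbl" becomes "zwbbljbzdk".

zwbbljbzdk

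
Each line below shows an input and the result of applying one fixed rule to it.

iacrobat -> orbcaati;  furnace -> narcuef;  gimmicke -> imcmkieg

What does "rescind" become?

The rule is to take characters alternately from the front and the back (1st, last, 2nd, 2nd-last, ...), then reverse the string.
On "rescind": the first step gives "rdensic", and the second then gives "cisnedr".
(Check on "iacrobat": → "itaacbro" → "orbcaati" ✓)

cisnedr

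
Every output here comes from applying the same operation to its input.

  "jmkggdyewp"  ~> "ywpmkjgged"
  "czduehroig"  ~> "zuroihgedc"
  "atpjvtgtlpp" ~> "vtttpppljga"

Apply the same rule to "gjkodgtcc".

tokjggdcc

The transformation: sort the characters into reverse alphabetical order.
For "gjkodgtcc" the result is "tokjggdcc".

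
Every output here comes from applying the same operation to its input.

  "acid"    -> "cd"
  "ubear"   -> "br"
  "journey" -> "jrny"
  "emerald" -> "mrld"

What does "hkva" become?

hkv

In each case the input is transformed by: remove every vowel.
Applying that to "hkva" gives "hkv".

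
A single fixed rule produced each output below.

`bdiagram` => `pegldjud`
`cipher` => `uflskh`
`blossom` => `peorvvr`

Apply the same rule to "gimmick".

Rule — move the last character to the front, then shift every letter 3 places forward in the alphabet (wrapping around).
On "gimmick": the first step gives "kgimmic", and the second then gives "njlpplf".

njlpplf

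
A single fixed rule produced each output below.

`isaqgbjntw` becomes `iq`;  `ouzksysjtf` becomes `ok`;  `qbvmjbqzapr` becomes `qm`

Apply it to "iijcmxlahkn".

ic

Looking at the pairs, the operation is to keep one character in every 3, starting at position 1 (positions 1st, 4th, 7th, ...), then keep only the first 2 characters.
For "iijcmxlahkn", step one produces "iclk"; step two turns that into "ic".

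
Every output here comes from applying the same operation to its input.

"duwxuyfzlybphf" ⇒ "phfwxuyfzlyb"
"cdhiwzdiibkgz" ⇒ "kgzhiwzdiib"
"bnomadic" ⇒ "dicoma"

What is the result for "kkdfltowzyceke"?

ekedfltowzyc

The rule is to delete the first 2 characters, then move the last 3 characters to the front (rotate right by 3).
For "kkdfltowzyceke", step one produces "dfltowzyceke"; step two turns that into "ekedfltowzyc".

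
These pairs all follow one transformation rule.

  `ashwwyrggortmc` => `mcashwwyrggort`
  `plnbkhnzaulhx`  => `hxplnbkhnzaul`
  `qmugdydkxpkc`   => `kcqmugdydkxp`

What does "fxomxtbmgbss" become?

Rule — move the last 2 characters to the front (rotate right by 2).
"fxomxtbmgbss" → "ssfxomxtbmgb".

ssfxomxtbmgb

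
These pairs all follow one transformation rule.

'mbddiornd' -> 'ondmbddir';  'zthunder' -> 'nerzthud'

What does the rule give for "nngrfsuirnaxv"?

nxvnngrfsuira

Each output is the input with this applied: move the last 3 characters to the front (rotate right by 3), then swap the first and last characters.
Applying that to "nngrfsuirnaxv" gives "nxvnngrfsuira".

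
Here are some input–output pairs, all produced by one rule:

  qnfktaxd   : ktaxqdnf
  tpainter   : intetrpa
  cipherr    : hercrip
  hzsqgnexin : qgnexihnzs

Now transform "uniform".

Rule — swap the first and last characters, then move the first 3 characters to the end (rotate left by 3).
Working it through for "uniform": intermediate "mniforu", final "forumni".

forumni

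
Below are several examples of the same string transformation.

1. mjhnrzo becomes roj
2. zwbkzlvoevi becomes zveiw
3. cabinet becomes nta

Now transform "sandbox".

Each output is the input with this applied: move the first 3 characters to the end (rotate left by 3), then keep every other character starting from the second (positions 2nd, 4th, 6th, ...).
For "sandbox", step one produces "dboxsan"; step two turns that into "bxa".

bxa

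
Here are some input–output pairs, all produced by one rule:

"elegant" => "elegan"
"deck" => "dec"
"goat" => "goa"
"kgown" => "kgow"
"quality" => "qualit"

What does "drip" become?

The rule is to delete the last character.
On "drip" that produces "dri".

dri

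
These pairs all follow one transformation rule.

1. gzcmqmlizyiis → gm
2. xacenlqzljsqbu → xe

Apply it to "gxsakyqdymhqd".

ga

Each output is the input with this applied: keep one character in every 3, starting at position 1 (positions 1st, 4th, 7th, ...), then delete the last 3 characters.
Working it through for "gxsakyqdymhqd": intermediate "gaqmd", final "ga".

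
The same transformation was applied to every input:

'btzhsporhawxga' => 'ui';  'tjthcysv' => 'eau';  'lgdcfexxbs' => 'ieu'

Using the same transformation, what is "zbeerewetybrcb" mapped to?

ae

The rule is to shift every letter 2 places forward in the alphabet (wrapping around), then keep only the vowels.
Starting from "zbeerewetybrcb": after the first operation, "bdggtgygvadted"; after the second, "ae".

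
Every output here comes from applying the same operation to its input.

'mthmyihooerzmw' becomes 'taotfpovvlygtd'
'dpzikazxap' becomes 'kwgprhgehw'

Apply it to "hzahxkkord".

The transformation: shift every letter 7 places forward in the alphabet (wrapping around).
For "hzahxkkord" the result is "oghoerrvyk".

oghoerrvyk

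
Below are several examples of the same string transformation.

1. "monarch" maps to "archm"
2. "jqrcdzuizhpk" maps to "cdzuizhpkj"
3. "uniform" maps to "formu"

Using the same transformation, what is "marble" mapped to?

The pattern: move the first 3 characters to the end (rotate left by 3), then delete the last 2 characters.
For "marble", step one produces "blemar"; step two turns that into "blem".

blem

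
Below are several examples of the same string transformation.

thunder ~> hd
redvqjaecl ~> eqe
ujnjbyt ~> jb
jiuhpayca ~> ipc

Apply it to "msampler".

spr

Looking at the pairs, the operation is to keep one character in every 3, starting at position 2 (positions 2nd, 5th, 8th, ...).
For "msampler" the result is "spr".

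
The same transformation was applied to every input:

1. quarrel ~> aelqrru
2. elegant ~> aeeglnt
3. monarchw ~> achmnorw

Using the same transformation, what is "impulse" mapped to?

eilmpsu

Rule — sort the characters into alphabetical order.
So "impulse" becomes "eilmpsu".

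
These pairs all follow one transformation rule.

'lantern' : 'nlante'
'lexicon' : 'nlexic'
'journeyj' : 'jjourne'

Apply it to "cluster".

rclust

Rule — move the last 2 characters to the front (rotate right by 2), then delete the first character.
Applying both steps to "cluster": "erclust", then "rclust".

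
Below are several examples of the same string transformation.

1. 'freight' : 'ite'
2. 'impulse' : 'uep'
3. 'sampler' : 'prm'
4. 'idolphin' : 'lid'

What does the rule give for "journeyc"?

The rule is to move the first 3 characters to the end (rotate left by 3), then keep one character in every 3, starting at position 1 (positions 1st, 4th, 7th, ...).
For "journeyc" the result is "ryo".

ryo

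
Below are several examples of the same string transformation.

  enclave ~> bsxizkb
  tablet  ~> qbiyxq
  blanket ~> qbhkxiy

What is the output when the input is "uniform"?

jolcfkr

Rule — shift every letter 3 places backward in the alphabet (wrapping around), then reverse the string.
On "uniform": the first step gives "rkfcloj", and the second then gives "jolcfkr".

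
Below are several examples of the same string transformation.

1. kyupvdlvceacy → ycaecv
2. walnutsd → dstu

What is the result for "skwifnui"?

iunf

In each case the input is transformed by: take characters alternately from the front and the back (1st, last, 2nd, 2nd-last, ...), then keep every other character starting from the second (positions 2nd, 4th, 6th, ...).
"skwifnui" → "sikuwnif" → "iunf".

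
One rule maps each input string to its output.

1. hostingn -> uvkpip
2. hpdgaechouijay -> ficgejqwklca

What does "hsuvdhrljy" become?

What's happening: shift every letter 2 places forward in the alphabet (wrapping around), then delete the first 2 characters.
On "hsuvdhrljy": the first step gives "juwxfjtnla", and the second then gives "wxfjtnla".

wxfjtnla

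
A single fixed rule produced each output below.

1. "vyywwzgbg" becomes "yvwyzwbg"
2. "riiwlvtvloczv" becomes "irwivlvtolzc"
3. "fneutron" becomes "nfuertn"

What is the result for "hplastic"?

phaltsc

Each output is the input with this applied: swap each adjacent pair of characters (1↔2, 3↔4, ...), then delete the last character.
"hplastic" → "phaltsci" → "phaltsc".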